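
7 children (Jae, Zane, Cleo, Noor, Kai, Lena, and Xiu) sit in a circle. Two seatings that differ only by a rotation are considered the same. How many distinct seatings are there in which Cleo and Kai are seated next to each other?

240

Glue Cleo and Kai into a block (2 internal orders). Seating 6 units around a circle gives (5)! arrangements.
So 2 × (5)! = 2 × 120 = 240.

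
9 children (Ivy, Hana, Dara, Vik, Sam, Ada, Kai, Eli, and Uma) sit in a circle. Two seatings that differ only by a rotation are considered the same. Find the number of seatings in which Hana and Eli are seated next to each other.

10080

Glue Hana and Eli into a block (2 internal orders). Seating 8 units around a circle gives (7)! arrangements.
So 2 × (7)! = 2 × 5040 = 10080.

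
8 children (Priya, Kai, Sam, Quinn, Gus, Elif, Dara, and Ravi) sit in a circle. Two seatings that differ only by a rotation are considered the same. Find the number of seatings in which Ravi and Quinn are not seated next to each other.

3600

All circular seatings of 8 people number (7)! = 5040.
Seatings with Ravi beside Quinn: treat them as a block with 2 internal orders, giving 2 × (6)! = 1440.
Subtracting, 5040 − 1440 = 3600.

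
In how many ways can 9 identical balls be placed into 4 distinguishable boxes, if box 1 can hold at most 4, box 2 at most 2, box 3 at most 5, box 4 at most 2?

Ignoring the caps, the number of non-negative solutions to x_1+…+x_4 = 9 is C(12,3) = 220.
Subtract solutions that violate a single cap (substitute x_i' = x_i − (cap_i+1)): x_1 ≥ 5 gives C(7,3) = 35; x_2 ≥ 3 gives C(9,3) = 84; x_3 ≥ 6 gives C(6,3) = 20; x_4 ≥ 3 gives C(9,3) = 84. Together 223.
Add back pairs where two caps are both exceeded: 4 + 0 + 4 + 1 + 20 + 1 = 30.
By inclusion–exclusion the count is 220 − 223 + 30 = 27.

27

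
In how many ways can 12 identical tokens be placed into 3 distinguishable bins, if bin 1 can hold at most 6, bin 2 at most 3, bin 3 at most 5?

By stars and bars, unrestricted non-negative solutions to x_1+…+x_3 = 12 number C(12+2,2) = 91.
Subtract solutions that violate a single cap (substitute x_i' = x_i − (cap_i+1)): x_1 ≥ 7 gives C(7,2) = 21; x_2 ≥ 4 gives C(10,2) = 45; x_3 ≥ 6 gives C(8,2) = 28. Together 94.
Add back pairs where two caps are both exceeded: 3 + 0 + 6 = 9.
By inclusion–exclusion the count is 91 − 94 + 9 = 6.

6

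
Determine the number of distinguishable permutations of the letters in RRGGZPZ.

630

The 7 letters of RRGGZPZ have repeats: G appearing twice, R appearing twice, and Z appearing twice.
The number of distinct arrangements is 7!/(2!·2!·2!) = 5040/8 = 630.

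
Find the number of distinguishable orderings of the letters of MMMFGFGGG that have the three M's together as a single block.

Treat the 3 copies of M as a single block. The multiset to arrange is then {MMM, F, F, G, G, G, G}, 7 items in all.
That gives (7)!/(4!·2!) = 105 arrangements.

105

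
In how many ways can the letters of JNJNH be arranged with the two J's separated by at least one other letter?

18

There are 5!/(2!·2!) = 30 arrangements of JNJNH in total.
Arrangements with the J's together: treat JJ as one letter, giving (4)!/(2!) = 12.
Subtracting, 30 − 12 = 18 arrangements keep the J's apart.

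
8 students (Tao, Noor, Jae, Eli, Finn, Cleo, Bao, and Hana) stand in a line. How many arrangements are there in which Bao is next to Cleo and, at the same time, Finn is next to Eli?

Treat {Bao,Cleo} as one block (2 orders) and {Finn,Eli} as another (2 orders).
That leaves 6 units to arrange: 2 × 2 × 6! = 4 × 720 = 2880.

2880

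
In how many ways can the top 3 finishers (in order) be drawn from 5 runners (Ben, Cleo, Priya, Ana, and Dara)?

60

There are 5 choices for 1st place, 4 for 2nd, and 3 for 3rd.
That gives 5 × 4 × 3 = 60.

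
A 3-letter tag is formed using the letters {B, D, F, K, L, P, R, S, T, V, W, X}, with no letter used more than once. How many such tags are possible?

This is a permutation of 3 out of 12: P(12,3) = 12!/9!.
12 × 11 × 10 = 1320.

1320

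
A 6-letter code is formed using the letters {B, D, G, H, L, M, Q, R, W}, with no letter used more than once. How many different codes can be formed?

Choose and order 6 of the 9 symbols: the first letter has 9 options, the next 8, and so on down to 4.
9 × 8 × 7 × 6 × 5 × 4 = 60480.

60480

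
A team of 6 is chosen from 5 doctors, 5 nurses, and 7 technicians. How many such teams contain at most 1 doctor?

4884

Split by how many doctors are chosen (0 through 1).
Sum: C(5,0)·C(12,6) + C(5,1)·C(12,5) = 924 + 3960 = 4884.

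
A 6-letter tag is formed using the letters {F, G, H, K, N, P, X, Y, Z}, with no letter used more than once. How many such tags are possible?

60480

This is a permutation of 6 out of 9: P(9,6) = 9!/3!.
9 × 8 × 7 × 6 × 5 × 4 = 60480.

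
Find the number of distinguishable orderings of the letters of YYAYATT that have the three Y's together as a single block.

30

Treat the 3 copies of Y as a single block. The multiset to arrange is then {YYY, A, A, T, T}, 5 items in all.
That gives (5)!/(2!·2!) = 30 arrangements.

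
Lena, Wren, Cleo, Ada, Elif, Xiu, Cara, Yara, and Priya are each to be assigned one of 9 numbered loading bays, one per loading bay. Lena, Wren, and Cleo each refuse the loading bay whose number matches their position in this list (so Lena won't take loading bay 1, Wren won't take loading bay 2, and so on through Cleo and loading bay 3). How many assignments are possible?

256320

Let Aᵢ (for i ∈ {1, 2, 3}) be the placements that put person i in their forbidden loading bay. Any j of these fix j positions, leaving (9−j)! ways to fill the rest, and there are C(3,j) ways to pick which j.
By inclusion–exclusion, the number of valid placements is Σ_{j=0}^{3} (−1)^j C(3,j)·(9−j)!.
Computing: 362880 − 120960 + 15120 − 720 = 256320.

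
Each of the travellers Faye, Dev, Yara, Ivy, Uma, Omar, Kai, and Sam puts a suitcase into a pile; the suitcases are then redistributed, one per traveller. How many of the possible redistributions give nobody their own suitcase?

Let Aᵢ be the assignments in which traveller i gets their own suitcase. We want the size of the complement of A₁∪…∪A_8.
By inclusion–exclusion this is Σ_{j=0}^{8} (−1)^j C(8,j)·(8−j)!.
Computing: 40320 − 40320 + 20160 − 6720 + 1680 − 336 + 56 − 8 + 1 = 14833.

14833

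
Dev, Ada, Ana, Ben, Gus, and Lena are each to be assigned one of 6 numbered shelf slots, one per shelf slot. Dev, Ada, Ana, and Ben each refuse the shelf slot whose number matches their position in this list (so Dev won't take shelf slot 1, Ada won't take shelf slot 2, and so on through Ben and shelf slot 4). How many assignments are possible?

362

Let Aᵢ (for 1 ≤ i ≤ 4) be the placements that put person i in their forbidden shelf slot. Any j of these fix j positions, leaving (6−j)! ways to fill the rest, and there are C(4,j) ways to pick which j.
By inclusion–exclusion, the number of valid placements is Σ_{j=0}^{4} (−1)^j C(4,j)·(6−j)!.
Computing: 720 − 480 + 144 − 24 + 2 = 362.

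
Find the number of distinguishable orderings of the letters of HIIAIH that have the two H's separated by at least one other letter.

Total arrangements of HIIAIH: 6!/(3!·2!) = 60.
If the two H's are adjacent, glue them into one block, leaving 5 items to arrange: (5)!/(3!) = 20 ways.
Subtracting, 60 − 20 = 40 arrangements keep the H's apart.

40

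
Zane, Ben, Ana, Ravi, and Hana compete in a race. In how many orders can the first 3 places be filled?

This is an ordered selection of 3 from 5: P(5,3).
That gives 5 × 4 × 3 = 60.

60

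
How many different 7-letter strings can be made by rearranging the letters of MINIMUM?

420

The 7 letters of MINIMUM have repeats: I appearing twice and M appearing 3 times.
So there are 7! / (3!·2!) = 420 distinguishable arrangements.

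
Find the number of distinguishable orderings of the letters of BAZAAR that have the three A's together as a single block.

Treat the 3 copies of A as a single block. The multiset to arrange is then {AAA, B, R, Z}, 4 items in all.
All 4 items are distinct, so there are (4)! = 24 arrangements.

24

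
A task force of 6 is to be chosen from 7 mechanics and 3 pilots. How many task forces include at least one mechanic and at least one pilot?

203

Total 6-person selections from all 10: C(10,6) = 210.
Subtract selections that omit an entire group: no mechanics → C(3,6) = 0; no pilots → C(7,6) = 7.
Both groups omitted at once is impossible, so 210 − 7 = 203.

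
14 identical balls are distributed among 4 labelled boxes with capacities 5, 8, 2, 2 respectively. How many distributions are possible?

18

Ignoring the caps, the number of non-negative solutions to x_1+…+x_4 = 14 is C(17,3) = 680.
Subtract solutions that violate a single cap (substitute x_i' = x_i − (cap_i+1)): x_1 ≥ 6 gives C(11,3) = 165; x_2 ≥ 9 gives C(8,3) = 56; x_3 ≥ 3 gives C(14,3) = 364; x_4 ≥ 3 gives C(14,3) = 364. Together 949.
Add back pairs where two caps are both exceeded: 0 + 56 + 56 + 10 + 10 + 165 = 297.
Subtract triples: 0 + 0 + 10 + 0 = 10.
By inclusion–exclusion the count is 680 − 949 + 297 − 10 = 18.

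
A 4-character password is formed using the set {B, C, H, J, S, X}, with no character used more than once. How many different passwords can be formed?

360

With no repetition, fill the 4 characters in order: 6 choices, then 5, down to 3.
6 × 5 × 4 × 3 = 360.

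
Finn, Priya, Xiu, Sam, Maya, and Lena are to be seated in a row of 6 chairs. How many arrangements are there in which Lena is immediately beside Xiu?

Treat {Lena, Xiu} as a single unit. There are 5 units to order, and the pair itself can be ordered 2 ways.
So the count is 2·(5)! = 240.

240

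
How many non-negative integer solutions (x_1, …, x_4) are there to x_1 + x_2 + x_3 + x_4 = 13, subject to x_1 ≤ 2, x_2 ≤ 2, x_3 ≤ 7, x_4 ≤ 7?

36

Ignoring the caps, the number of non-negative solutions to x_1+…+x_4 = 13 is C(16,3) = 560.
Subtract solutions that violate a single cap (substitute x_i' = x_i − (cap_i+1)): x_1 ≥ 3 gives C(13,3) = 286; x_2 ≥ 3 gives C(13,3) = 286; x_3 ≥ 8 gives C(8,3) = 56; x_4 ≥ 8 gives C(8,3) = 56. Together 684.
Add back pairs where two caps are both exceeded: 120 + 10 + 10 + 10 + 10 + 0 = 160.
By inclusion–exclusion the count is 560 − 684 + 160 = 36.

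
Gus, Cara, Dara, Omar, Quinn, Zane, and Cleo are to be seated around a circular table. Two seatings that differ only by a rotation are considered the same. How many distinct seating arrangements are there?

720

Fix one person's seat to break rotational symmetry; the remaining 6 people can be arranged in (6)! = 720 ways.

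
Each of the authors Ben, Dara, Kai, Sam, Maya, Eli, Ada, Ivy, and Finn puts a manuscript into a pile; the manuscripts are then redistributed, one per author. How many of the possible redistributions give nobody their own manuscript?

133496

This is the derangement count D_9: permutations of 9 items with no fixed point.
By inclusion–exclusion this is Σ_{j=0}^{9} (−1)^j C(9,j)·(9−j)!.
Computing: 362880 − 362880 + 181440 − 60480 + 15120 − 3024 + 504 − 72 + 9 − 1 = 133496.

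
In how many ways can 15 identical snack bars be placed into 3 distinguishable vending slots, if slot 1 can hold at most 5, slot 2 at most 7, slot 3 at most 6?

10

By stars and bars, unrestricted non-negative solutions to x_1+…+x_3 = 15 number C(15+2,2) = 136.
Subtract solutions that violate a single cap (substitute x_i' = x_i − (cap_i+1)): x_1 ≥ 6 gives C(11,2) = 55; x_2 ≥ 8 gives C(9,2) = 36; x_3 ≥ 7 gives C(10,2) = 45. Together 136.
Add back pairs where two caps are both exceeded: 3 + 6 + 1 = 10.
By inclusion–exclusion the count is 136 − 136 + 10 = 10.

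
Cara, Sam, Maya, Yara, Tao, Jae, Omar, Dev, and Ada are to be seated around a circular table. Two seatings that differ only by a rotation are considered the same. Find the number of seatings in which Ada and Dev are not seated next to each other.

All circular seatings of 9 people number (8)! = 40320.
Those with Ada next to Dev: fuse the pair into one unit and seat 8 units around a circle — 2·(7)! = 10080.
Subtracting, 40320 − 10080 = 30240.

30240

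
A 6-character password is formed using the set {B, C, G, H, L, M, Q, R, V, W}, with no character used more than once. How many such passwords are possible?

With no repetition, fill the 6 characters in order: 10 choices, then 9, down to 5.
10 × 9 × 8 × 7 × 6 × 5 = 151200.

151200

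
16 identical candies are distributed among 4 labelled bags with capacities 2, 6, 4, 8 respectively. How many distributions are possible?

31

Without the upper bounds there are C(19,3) = 969 ways to split 16 among 4 bags.
Subtract solutions that violate a single cap (substitute x_i' = x_i − (cap_i+1)): x_1 ≥ 3 gives C(16,3) = 560; x_2 ≥ 7 gives C(12,3) = 220; x_3 ≥ 5 gives C(14,3) = 364; x_4 ≥ 9 gives C(10,3) = 120. Together 1264.
Add back pairs where two caps are both exceeded: 84 + 165 + 35 + 35 + 1 + 10 = 330.
Subtract triples: 4 + 0 + 0 + 0 = 4.
By inclusion–exclusion the count is 969 − 1264 + 330 − 4 = 31.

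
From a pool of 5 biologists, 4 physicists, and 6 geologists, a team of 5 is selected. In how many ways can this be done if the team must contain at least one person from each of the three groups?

Unrestricted: C(15,5) = 3003 ways to pick any 5 of the 15.
Subtract selections that omit an entire group: no biologists → C(10,5) = 252; no physicists → C(11,5) = 462; no geologists → C(9,5) = 126.
Add back selections omitting two groups (i.e. drawn from a single group): C(5,5) + C(4,5) + C(6,5) = 7.
By inclusion–exclusion: 3003 − 840 + 7 = 2170.

2170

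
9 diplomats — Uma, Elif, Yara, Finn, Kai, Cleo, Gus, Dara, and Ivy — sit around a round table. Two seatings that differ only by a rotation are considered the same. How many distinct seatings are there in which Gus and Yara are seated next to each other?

Glue Gus and Yara into a block (2 internal orders). Seating 8 units around a circle gives (7)! arrangements.
So 2 × (7)! = 2 × 5040 = 10080.

10080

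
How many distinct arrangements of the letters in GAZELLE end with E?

Fix E in the last position and arrange the remaining 6 letters.
Those 6 letters have L appearing twice, giving (6)!/(2!) = 360.

360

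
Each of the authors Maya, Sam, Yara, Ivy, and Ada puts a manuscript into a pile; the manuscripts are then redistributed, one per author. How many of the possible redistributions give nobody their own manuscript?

Let Aᵢ be the assignments in which author i gets their own manuscript. We want the size of the complement of A₁∪…∪A_5.
By inclusion–exclusion this is Σ_{j=0}^{5} (−1)^j C(5,j)·(5−j)!.
Computing: 120 − 120 + 60 − 20 + 5 − 1 = 44.

44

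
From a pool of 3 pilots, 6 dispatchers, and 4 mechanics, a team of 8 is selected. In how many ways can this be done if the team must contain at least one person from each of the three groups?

Unrestricted: C(13,8) = 1287 ways to pick any 8 of the 13.
Subtract selections that omit an entire group: no pilots → C(10,8) = 45; no dispatchers → C(7,8) = 0; no mechanics → C(9,8) = 9.
Add back selections omitting two groups (i.e. drawn from a single group): C(3,8) + C(6,8) + C(4,8) = 0.
By inclusion–exclusion: 1287 − 54 + 0 = 1233.

1233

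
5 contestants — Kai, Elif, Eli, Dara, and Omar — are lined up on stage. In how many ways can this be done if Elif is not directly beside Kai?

There are 5! = 120 arrangements in all. If Elif and Kai are adjacent, merging them into one block gives 2·(4)! = 48 arrangements.
Complementary counting: 120 − 48 = 72.

72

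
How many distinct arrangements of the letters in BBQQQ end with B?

With the last slot taken by B, it remains to arrange the other 4 letters (BQQQ).
Those 4 letters have Q appearing 3 times, giving (4)!/(3!) = 4.

4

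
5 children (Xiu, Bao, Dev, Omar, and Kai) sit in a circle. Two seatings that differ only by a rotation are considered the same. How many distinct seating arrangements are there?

Around a circle, 5 distinct people have 5!/5 = (4)! = 24 rotationally distinct seatings.

24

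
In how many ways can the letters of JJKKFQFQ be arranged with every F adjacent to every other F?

Treat the 2 copies of F as a single block. The multiset to arrange is then {FF, J, J, K, K, Q, Q}, 7 items in all.
That gives (7)!/(2!·2!·2!) = 630 arrangements.

630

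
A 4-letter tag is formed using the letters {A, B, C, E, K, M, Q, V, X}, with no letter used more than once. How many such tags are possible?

With no repetition, fill the 4 letters in order: 9 choices, then 8, down to 6.
That product is 9 × 8 × 7 × 6 = 3024.

3024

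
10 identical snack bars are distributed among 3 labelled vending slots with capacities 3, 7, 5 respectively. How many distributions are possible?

18

Ignoring the caps, the number of non-negative solutions to x_1+…+x_3 = 10 is C(12,2) = 66.
Subtract solutions that violate a single cap (substitute x_i' = x_i − (cap_i+1)): x_1 ≥ 4 gives C(8,2) = 28; x_2 ≥ 8 gives C(4,2) = 6; x_3 ≥ 6 gives C(6,2) = 15. Together 49.
Add back pairs where two caps are both exceeded: 0 + 1 + 0 = 1.
By inclusion–exclusion the count is 66 − 49 + 1 = 18.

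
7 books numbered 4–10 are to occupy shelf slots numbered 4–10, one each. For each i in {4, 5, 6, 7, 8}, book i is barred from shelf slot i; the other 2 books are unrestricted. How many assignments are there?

2428

Let Aᵢ (for 4 ≤ i ≤ 8) be the placements that put book i in its forbidden shelf slot. Any j of these fix j positions, leaving (7−j)! ways to fill the rest, and there are C(5,j) ways to pick which j.
By inclusion–exclusion, the number of valid placements is Σ_{j=0}^{5} (−1)^j C(5,j)·(7−j)!.
Computing: 5040 − 3600 + 1200 − 240 + 30 − 2 = 2428.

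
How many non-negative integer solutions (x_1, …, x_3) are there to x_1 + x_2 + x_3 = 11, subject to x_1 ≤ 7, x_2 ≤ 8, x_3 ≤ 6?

47

By stars and bars, unrestricted non-negative solutions to x_1+…+x_3 = 11 number C(11+2,2) = 78.
Subtract solutions that violate a single cap (substitute x_i' = x_i − (cap_i+1)): x_1 ≥ 8 gives C(5,2) = 10; x_2 ≥ 9 gives C(4,2) = 6; x_3 ≥ 7 gives C(6,2) = 15. Together 31.
No two caps can be exceeded simultaneously, so the pair terms are all 0.
By inclusion–exclusion the count is 78 − 31 + 0 = 47.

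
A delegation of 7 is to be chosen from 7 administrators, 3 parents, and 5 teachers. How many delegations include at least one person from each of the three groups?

With no constraint there are C(15,7) = 6435 possible selections.
Subtract selections that omit an entire group: no administrators → C(8,7) = 8; no parents → C(12,7) = 792; no teachers → C(10,7) = 120.
Add back selections omitting two groups (i.e. drawn from a single group): C(7,7) + C(3,7) + C(5,7) = 1.
By inclusion–exclusion: 6435 − 920 + 1 = 5516.

5516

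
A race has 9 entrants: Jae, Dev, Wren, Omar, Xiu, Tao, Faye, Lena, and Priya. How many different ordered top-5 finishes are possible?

15120

There are 9 choices for 1st place, 8 for 2nd, and so on down to 5 for position 5.
That gives 9 × 8 × 7 × 6 × 5 = 15120.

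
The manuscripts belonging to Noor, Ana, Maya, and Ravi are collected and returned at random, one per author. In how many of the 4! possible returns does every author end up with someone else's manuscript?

Let Aᵢ be the assignments in which author i gets their own manuscript. We want the size of the complement of A₁∪…∪A_4.
By inclusion–exclusion this is Σ_{j=0}^{4} (−1)^j C(4,j)·(4−j)!.
Computing: 24 − 24 + 12 − 4 + 1 = 9.

9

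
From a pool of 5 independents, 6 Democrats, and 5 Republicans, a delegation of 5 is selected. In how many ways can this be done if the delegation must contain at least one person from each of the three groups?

3200

With no constraint there are C(16,5) = 4368 possible selections.
Subtract selections that omit an entire group: no independents → C(11,5) = 462; no Democrats → C(10,5) = 252; no Republicans → C(11,5) = 462.
Add back selections omitting two groups (i.e. drawn from a single group): C(5,5) + C(6,5) + C(5,5) = 8.
By inclusion–exclusion: 4368 − 1176 + 8 = 3200.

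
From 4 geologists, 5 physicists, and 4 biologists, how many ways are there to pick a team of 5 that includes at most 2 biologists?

1134

Split by how many biologists are chosen (0 through 2).
Sum: C(4,0)·C(9,5) + C(4,1)·C(9,4) + C(4,2)·C(9,3) = 126 + 504 + 504 = 1134.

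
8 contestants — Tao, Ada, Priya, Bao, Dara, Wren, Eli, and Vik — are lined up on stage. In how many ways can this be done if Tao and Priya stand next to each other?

10080

Glue Tao and Priya into one block (2 internal orders), leaving 7 units to arrange in a row.
So the count is 2·(7)! = 10080.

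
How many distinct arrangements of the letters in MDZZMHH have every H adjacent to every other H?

Treat the 2 copies of H as a single block. The multiset to arrange is then {HH, D, M, M, Z, Z}, 6 items in all.
That gives (6)!/(2!·2!) = 180 arrangements.

180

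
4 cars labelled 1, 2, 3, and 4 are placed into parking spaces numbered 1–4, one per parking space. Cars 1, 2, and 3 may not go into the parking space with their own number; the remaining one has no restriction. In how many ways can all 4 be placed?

Let Aᵢ (for i ∈ {1, 2, 3}) be the placements that put car i in its forbidden parking space. Any j of these fix j positions, leaving (4−j)! ways to fill the rest, and there are C(3,j) ways to pick which j.
By inclusion–exclusion, the number of valid placements is Σ_{j=0}^{3} (−1)^j C(3,j)·(4−j)!.
Computing: 24 − 18 + 6 − 1 = 11.

11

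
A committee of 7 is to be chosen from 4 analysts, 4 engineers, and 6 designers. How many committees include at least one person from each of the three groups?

Unrestricted: C(14,7) = 3432 ways to pick any 7 of the 14.
Subtract selections that omit an entire group: no analysts → C(10,7) = 120; no engineers → C(10,7) = 120; no designers → C(8,7) = 8.
Add back selections omitting two groups (i.e. drawn from a single group): C(4,7) + C(4,7) + C(6,7) = 0.
By inclusion–exclusion: 3432 − 248 + 0 = 3184.

3184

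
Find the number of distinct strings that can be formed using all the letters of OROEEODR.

The 8 letters of OROEEODR have repeats: E appearing twice, O appearing 3 times, and R appearing twice.
The number of distinct arrangements is 8!/(3!·2!·2!) = 40320/24 = 1680.

1680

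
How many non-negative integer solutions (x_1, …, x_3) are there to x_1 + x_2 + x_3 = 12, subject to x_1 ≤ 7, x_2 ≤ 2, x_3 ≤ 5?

6

Ignoring the caps, the number of non-negative solutions to x_1+…+x_3 = 12 is C(14,2) = 91.
Subtract solutions that violate a single cap (substitute x_i' = x_i − (cap_i+1)): x_1 ≥ 8 gives C(6,2) = 15; x_2 ≥ 3 gives C(11,2) = 55; x_3 ≥ 6 gives C(8,2) = 28. Together 98.
Add back pairs where two caps are both exceeded: 3 + 0 + 10 = 13.
By inclusion–exclusion the count is 91 − 98 + 13 = 6.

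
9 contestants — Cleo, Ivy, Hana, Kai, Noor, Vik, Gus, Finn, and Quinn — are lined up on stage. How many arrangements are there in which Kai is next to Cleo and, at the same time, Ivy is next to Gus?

20160

Treat {Kai,Cleo} as one block (2 orders) and {Ivy,Gus} as another (2 orders).
That leaves 7 units to arrange: 2 × 2 × 7! = 4 × 5040 = 20160.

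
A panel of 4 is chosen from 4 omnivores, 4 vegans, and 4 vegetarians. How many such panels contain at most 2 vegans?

Split by how many vegans are chosen (0 through 2).
Sum: C(4,0)·C(8,4) + C(4,1)·C(8,3) + C(4,2)·C(8,2) = 70 + 224 + 168 = 462.

462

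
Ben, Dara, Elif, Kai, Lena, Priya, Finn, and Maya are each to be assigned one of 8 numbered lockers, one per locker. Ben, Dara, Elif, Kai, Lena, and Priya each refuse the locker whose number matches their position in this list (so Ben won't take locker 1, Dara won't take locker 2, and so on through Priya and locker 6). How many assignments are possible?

Let Aᵢ (for 1 ≤ i ≤ 6) be the placements that put person i in their forbidden locker. Any j of these fix j positions, leaving (8−j)! ways to fill the rest, and there are C(6,j) ways to pick which j.
By inclusion–exclusion, the number of valid placements is Σ_{j=0}^{6} (−1)^j C(6,j)·(8−j)!.
Computing: 40320 − 30240 + 10800 − 2400 + 360 − 36 + 2 = 18806.

18806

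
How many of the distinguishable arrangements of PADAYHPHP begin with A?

3360

With the first slot taken by A, it remains to arrange the other 8 letters (PDAYHPHP).
Those 8 letters have H appearing twice and P appearing 3 times, giving (8)!/(3!·2!) = 3360.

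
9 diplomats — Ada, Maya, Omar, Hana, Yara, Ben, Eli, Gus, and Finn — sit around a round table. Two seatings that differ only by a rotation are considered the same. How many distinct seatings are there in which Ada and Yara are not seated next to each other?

Without the restriction there are (8)! = 40320 seatings.
Those with Ada next to Yara: fuse the pair into one unit and seat 8 units around a circle — 2·(7)! = 10080.
Subtracting, 40320 − 10080 = 30240.

30240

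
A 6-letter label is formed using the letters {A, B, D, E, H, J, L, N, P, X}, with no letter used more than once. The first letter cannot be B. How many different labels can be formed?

The first letter has 10−1 = 9 choices (anything except B).
The remaining 5 letters are filled from the other 9 symbols without repetition: 9 × 8 × 7 × 6 × 5 = 15120.
Total: 9 × 15120 = 136080.

136080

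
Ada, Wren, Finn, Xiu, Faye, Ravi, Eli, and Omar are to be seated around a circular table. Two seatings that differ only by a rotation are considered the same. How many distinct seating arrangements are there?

Fix one person's seat to break rotational symmetry; the remaining 7 people can be arranged in (7)! = 5040 ways.

5040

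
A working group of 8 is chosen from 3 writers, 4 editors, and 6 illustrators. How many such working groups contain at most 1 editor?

153

Split by how many editors are chosen (0 through 1).
Sum: C(4,0)·C(9,8) + C(4,1)·C(9,7) = 9 + 144 = 153.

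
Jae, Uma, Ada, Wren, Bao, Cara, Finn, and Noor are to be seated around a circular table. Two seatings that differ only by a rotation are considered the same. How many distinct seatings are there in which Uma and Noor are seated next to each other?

1440

Glue Uma and Noor into a block (2 internal orders). Seating 7 units around a circle gives (6)! arrangements.
So 2 × (6)! = 2 × 720 = 1440.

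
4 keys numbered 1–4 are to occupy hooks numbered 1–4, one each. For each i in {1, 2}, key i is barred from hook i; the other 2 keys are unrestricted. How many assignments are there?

14

Let Aᵢ (for i ∈ {1, 2}) be the placements that put key i in its forbidden hook. Any j of these fix j positions, leaving (4−j)! ways to fill the rest, and there are C(2,j) ways to pick which j.
By inclusion–exclusion, the number of valid placements is Σ_{j=0}^{2} (−1)^j C(2,j)·(4−j)!.
Computing: 24 − 12 + 2 = 14.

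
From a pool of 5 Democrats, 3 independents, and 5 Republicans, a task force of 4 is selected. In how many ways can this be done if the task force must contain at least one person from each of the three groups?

375

Unrestricted: C(13,4) = 715 ways to pick any 4 of the 13.
Selections missing a whole group: no Democrats → C(8,4) = 70; no independents → C(10,4) = 210; no Republicans → C(8,4) = 70.
Add back selections omitting two groups (i.e. drawn from a single group): C(5,4) + C(3,4) + C(5,4) = 10.
By inclusion–exclusion: 715 − 350 + 10 = 375.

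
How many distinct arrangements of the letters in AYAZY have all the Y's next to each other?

Treat the 2 copies of Y as a single block. The multiset to arrange is then {YY, A, A, Z}, 4 items in all.
That gives (4)!/(2!) = 12 arrangements.

12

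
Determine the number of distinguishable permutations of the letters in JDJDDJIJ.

280

The 8 letters of JDJDDJIJ have repeats: D appearing 3 times and J appearing 4 times.
So there are 8! / (4!·3!) = 280 distinguishable arrangements.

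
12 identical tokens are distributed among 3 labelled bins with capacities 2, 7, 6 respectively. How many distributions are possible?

9

By stars and bars, unrestricted non-negative solutions to x_1+…+x_3 = 12 number C(12+2,2) = 91.
Subtract solutions that violate a single cap (substitute x_i' = x_i − (cap_i+1)): x_1 ≥ 3 gives C(11,2) = 55; x_2 ≥ 8 gives C(6,2) = 15; x_3 ≥ 7 gives C(7,2) = 21. Together 91.
Add back pairs where two caps are both exceeded: 3 + 6 + 0 = 9.
By inclusion–exclusion the count is 91 − 91 + 9 = 9.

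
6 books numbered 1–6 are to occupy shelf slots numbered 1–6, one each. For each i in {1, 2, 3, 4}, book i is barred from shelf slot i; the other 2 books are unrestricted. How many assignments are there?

362

Let Aᵢ (for 1 ≤ i ≤ 4) be the placements that put book i in its forbidden shelf slot. Any j of these fix j positions, leaving (6−j)! ways to fill the rest, and there are C(4,j) ways to pick which j.
By inclusion–exclusion, the number of valid placements is Σ_{j=0}^{4} (−1)^j C(4,j)·(6−j)!.
Computing: 720 − 480 + 144 − 24 + 2 = 362.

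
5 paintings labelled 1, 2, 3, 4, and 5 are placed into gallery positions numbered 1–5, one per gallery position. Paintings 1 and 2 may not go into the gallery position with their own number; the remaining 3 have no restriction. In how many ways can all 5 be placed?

78

Let Aᵢ (for i ∈ {1, 2}) be the placements that put painting i in its forbidden gallery position. Any j of these fix j positions, leaving (5−j)! ways to fill the rest, and there are C(2,j) ways to pick which j.
By inclusion–exclusion, the number of valid placements is Σ_{j=0}^{2} (−1)^j C(2,j)·(5−j)!.
Computing: 120 − 48 + 6 = 78.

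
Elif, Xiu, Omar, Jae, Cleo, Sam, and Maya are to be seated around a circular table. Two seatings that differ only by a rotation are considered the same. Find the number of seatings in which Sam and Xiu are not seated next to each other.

All circular seatings of 7 people number (6)! = 720.
Seatings with Sam beside Xiu: treat them as a block with 2 internal orders, giving 2 × (5)! = 240.
Subtracting, 720 − 240 = 480.

480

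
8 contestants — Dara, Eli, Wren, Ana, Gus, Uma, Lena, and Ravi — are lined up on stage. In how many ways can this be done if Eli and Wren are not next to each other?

There are 8! = 40320 arrangements in all. If Eli and Wren are adjacent, merging them into one block gives 2·(7)! = 10080 arrangements.
So 40320 − 10080 = 30240 arrangements keep them apart.

30240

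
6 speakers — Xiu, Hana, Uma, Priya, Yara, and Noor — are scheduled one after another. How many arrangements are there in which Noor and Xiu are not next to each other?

Of the 6! = 720 arrangements, those with Noor and Xiu adjacent number 2 × 5! = 240 (treat the pair as a block with 2 internal orders).
So 720 − 240 = 480 arrangements keep them apart.

480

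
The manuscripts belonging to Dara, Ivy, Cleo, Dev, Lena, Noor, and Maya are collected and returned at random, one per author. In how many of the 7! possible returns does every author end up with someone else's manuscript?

Let Aᵢ be the assignments in which author i gets their own manuscript. We want the size of the complement of A₁∪…∪A_7.
By inclusion–exclusion this is Σ_{j=0}^{7} (−1)^j C(7,j)·(7−j)!.
Computing: 5040 − 5040 + 2520 − 840 + 210 − 42 + 7 − 1 = 1854.

1854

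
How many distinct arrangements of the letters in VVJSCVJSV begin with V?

1680

Fix V in the first position and arrange the remaining 8 letters.
Those 8 letters have J appearing twice, S appearing twice, and V appearing 3 times, giving (8)!/(3!·2!·2!) = 1680.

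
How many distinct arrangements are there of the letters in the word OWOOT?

20

OWOOT has 5 letters with O appearing 3 times.
Dividing 5! = 120 by 3! = 6 for the repeated letters gives 20.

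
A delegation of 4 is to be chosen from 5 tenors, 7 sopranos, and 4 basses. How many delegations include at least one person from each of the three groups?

With no constraint there are C(16,4) = 1820 possible selections.
Subtract selections that omit an entire group: no tenors → C(11,4) = 330; no sopranos → C(9,4) = 126; no basses → C(12,4) = 495.
Add back selections omitting two groups (i.e. drawn from a single group): C(5,4) + C(7,4) + C(4,4) = 41.
By inclusion–exclusion: 1820 − 951 + 41 = 910.

910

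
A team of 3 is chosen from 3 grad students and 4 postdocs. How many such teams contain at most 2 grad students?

Split by how many grad students are chosen (0 through 2).
Sum: C(3,0)·C(4,3) + C(3,1)·C(4,2) + C(3,2)·C(4,1) = 4 + 18 + 12 = 34.

34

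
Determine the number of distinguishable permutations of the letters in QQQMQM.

15

Letter multiplicities in QQQMQM: M×2, Q×4.
Dividing 6! = 720 by 4!·2! = 48 for the repeated letters gives 15.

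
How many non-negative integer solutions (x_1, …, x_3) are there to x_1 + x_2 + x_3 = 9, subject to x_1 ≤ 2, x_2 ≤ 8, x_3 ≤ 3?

Ignoring the caps, the number of non-negative solutions to x_1+…+x_3 = 9 is C(11,2) = 55.
Subtract solutions that violate a single cap (substitute x_i' = x_i − (cap_i+1)): x_1 ≥ 3 gives C(8,2) = 28; x_2 ≥ 9 gives C(2,2) = 1; x_3 ≥ 4 gives C(7,2) = 21. Together 50.
Add back pairs where two caps are both exceeded: 0 + 6 + 0 = 6.
By inclusion–exclusion the count is 55 − 50 + 6 = 11.

11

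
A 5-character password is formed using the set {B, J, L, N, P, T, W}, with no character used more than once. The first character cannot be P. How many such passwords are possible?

The first character has 7−1 = 6 choices (anything except P).
The remaining 4 characters are filled from the other 6 symbols without repetition: 6 × 5 × 4 × 3 = 360.
Total: 6 × 360 = 2160.

2160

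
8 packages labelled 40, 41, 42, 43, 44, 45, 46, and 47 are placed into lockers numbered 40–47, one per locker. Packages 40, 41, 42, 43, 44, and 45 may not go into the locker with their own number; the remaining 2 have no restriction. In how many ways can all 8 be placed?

18806

Let Aᵢ (for 40 ≤ i ≤ 45) be the placements that put package i in its forbidden locker. Any j of these fix j positions, leaving (8−j)! ways to fill the rest, and there are C(6,j) ways to pick which j.
By inclusion–exclusion, the number of valid placements is Σ_{j=0}^{6} (−1)^j C(6,j)·(8−j)!.
Computing: 40320 − 30240 + 10800 − 2400 + 360 − 36 + 2 = 18806.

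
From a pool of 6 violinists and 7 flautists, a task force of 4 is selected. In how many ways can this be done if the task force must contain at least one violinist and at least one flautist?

665

With no constraint there are C(13,4) = 715 possible selections.
Selections missing a whole group: no violinists → C(7,4) = 35; no flautists → C(6,4) = 15.
Both groups omitted at once is impossible, so 715 − 50 = 665.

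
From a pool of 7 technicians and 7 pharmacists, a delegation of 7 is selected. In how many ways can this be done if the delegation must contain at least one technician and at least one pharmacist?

3430

With no constraint there are C(14,7) = 3432 possible selections.
Selections missing a whole group: no technicians → C(7,7) = 1; no pharmacists → C(7,7) = 1.
Both groups omitted at once is impossible, so 3432 − 2 = 3430.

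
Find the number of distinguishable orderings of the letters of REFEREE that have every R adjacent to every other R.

30

Treat the 2 copies of R as a single block. The multiset to arrange is then {RR, E, E, E, E, F}, 6 items in all.
That gives (6)!/(4!) = 30 arrangements.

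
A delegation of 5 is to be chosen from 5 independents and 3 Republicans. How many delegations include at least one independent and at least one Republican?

With no constraint there are C(8,5) = 56 possible selections.
Selections missing a whole group: no independents → C(3,5) = 0; no Republicans → C(5,5) = 1.
Both groups omitted at once is impossible, so 56 − 1 = 55.

55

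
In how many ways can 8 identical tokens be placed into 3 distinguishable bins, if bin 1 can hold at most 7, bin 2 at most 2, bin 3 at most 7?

By stars and bars, unrestricted non-negative solutions to x_1+…+x_3 = 8 number C(8+2,2) = 45.
Subtract solutions that violate a single cap (substitute x_i' = x_i − (cap_i+1)): x_1 ≥ 8 gives C(2,2) = 1; x_2 ≥ 3 gives C(7,2) = 21; x_3 ≥ 8 gives C(2,2) = 1. Together 23.
No two caps can be exceeded simultaneously, so the pair terms are all 0.
By inclusion–exclusion the count is 45 − 23 + 0 = 22.

22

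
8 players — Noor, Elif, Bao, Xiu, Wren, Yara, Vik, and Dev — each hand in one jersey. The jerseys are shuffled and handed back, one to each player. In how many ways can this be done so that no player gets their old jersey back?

Let Aᵢ be the assignments in which player i gets their old jersey. We want the size of the complement of A₁∪…∪A_8.
By inclusion–exclusion this is Σ_{j=0}^{8} (−1)^j C(8,j)·(8−j)!.
Computing: 40320 − 40320 + 20160 − 6720 + 1680 − 336 + 56 − 8 + 1 = 14833.

14833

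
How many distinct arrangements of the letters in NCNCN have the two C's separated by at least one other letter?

Total arrangements of NCNCN: 5!/(3!·2!) = 10.
Arrangements with the C's together: treat CC as one letter, giving (4)!/(3!) = 4.
Hence 10 − 4 = 6.

6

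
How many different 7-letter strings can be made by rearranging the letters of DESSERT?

Letter multiplicities in DESSERT: D×1, E×2, R×1, S×2, T×1.
So there are 7! / (2!·2!) = 1260 distinguishable arrangements.

1260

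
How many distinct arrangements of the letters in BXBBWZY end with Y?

120

With the last slot taken by Y, it remains to arrange the other 6 letters (BXBBWZ).
Those 6 letters have B appearing 3 times, giving (6)!/(3!) = 120.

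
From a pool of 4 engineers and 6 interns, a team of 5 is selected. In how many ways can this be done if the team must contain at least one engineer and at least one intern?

246

Total 5-person selections from all 10: C(10,5) = 252.
Subtract selections that omit an entire group: no engineers → C(6,5) = 6; no interns → C(4,5) = 0.
Both groups omitted at once is impossible, so 252 − 6 = 246.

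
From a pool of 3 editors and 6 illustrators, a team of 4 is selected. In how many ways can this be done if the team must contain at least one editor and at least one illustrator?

111

Total 4-person selections from all 9: C(9,4) = 126.
Subtract selections that omit an entire group: no editors → C(6,4) = 15; no illustrators → C(3,4) = 0.
Both groups omitted at once is impossible, so 126 − 15 = 111.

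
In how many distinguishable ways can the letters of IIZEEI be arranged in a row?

60

The 6 letters of IIZEEI have repeats: E appearing twice and I appearing 3 times.
So there are 6! / (3!·2!) = 60 distinguishable arrangements.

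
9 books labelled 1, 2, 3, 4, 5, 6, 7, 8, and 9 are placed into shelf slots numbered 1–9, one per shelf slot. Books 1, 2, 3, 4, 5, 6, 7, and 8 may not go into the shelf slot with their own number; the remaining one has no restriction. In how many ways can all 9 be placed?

148329

Let Aᵢ (for 1 ≤ i ≤ 8) be the placements that put book i in its forbidden shelf slot. Any j of these fix j positions, leaving (9−j)! ways to fill the rest, and there are C(8,j) ways to pick which j.
By inclusion–exclusion, the number of valid placements is Σ_{j=0}^{8} (−1)^j C(8,j)·(9−j)!.
Computing: 362880 − 322560 + 141120 − 40320 + 8400 − 1344 + 168 − 16 + 1 = 148329.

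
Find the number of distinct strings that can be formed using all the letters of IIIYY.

10

Letter multiplicities in IIIYY: I×3, Y×2.
So there are 5! / (3!·2!) = 10 distinguishable arrangements.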